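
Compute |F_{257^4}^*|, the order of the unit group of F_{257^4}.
|F_{257^4}^*| = 4362470400

F_{257^4} has 257^4 = 4362470401 elements; its multiplicative group consists of all nonzero elements, so |F_{257^4}^*| = 4362470401 - 1 = 4362470400. (It is cyclic since any finite subgroup of the multiplicative group of a field is cyclic.)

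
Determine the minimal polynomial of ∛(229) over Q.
m_α(x) = x^3 - 229

α satisfies α^3 = 229, so x^3 - 229 annihilates α. By the rational root test, a rational root p/q (in lowest terms) of x^3 - 229 would satisfy p^3 = 229 q^3, forcing q = 1 and p^3 = 229; but 229 is not a perfect cube, contradiction. A monic cubic over Q with no rational root is irreducible (any nontrivial factorization would include a linear factor). Hence x^3 - 229 is the minimal polynomial of α, and in particular [Q(α):Q] = 3.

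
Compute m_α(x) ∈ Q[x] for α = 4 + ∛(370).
m_α(x) = x^3 - 12x^2 + 48x - 434

Set β = α - 4 = ∛(370), so β^3 = 370. Then (α - 4)^3 - 370 = 0, i.e. α is a root of g(x) = (x - 4)^3 - 370 = x^3 - 12x^2 + 48x - 434. Since g(x) = h(x - 4) where h(x) = x^3 - 370, and h is irreducible over Q (because 370 is not a perfect cube, so h has no rational root, and a monic cubic with no rational root is irreducible), g is also irreducible (irreducibility is preserved under the substitution x → x - 4). Hence m_α(x) = x^3 - 12x^2 + 48x - 434.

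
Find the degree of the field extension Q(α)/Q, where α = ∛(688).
[Q(α):Q] = 3

The minimal polynomial of α is x^3 - 688, irreducible over Q since 688 is not a perfect cube (so x^3 - 688 has no rational root). Hence [Q(α):Q] = deg(m_α) = 3.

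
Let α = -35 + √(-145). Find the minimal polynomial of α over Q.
m_α(x) = x^2 + 70x + 1370

From α + 35 = √(-145), squaring gives (α + 35)^2 = -145, i.e. α^2 + 70α + 1225 = -145, so α^2 + 70α + 1370 = 0. The discriminant of x^2 + 70x + 1370 is (70)^2 - 4·(1370) = 4900 - 5480 = -580, and 4·(-145) is not a perfect square in Q since -145 is squarefree and ≠ 1. Hence x^2 + 70x + 1370 is irreducible over Q and is the minimal polynomial of α.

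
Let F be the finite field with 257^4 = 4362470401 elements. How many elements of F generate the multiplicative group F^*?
There are φ(4362470400) = 1135411200 primitive elements

F_q^* is cyclic of order q - 1 = 4362470400. A cyclic group of order m has exactly φ(m) generators. Here m = 4362470400 = 2^10 · 3 · 5^2 · 43 · 1321, so the number of primitive elements is φ(4362470400) = 1135411200.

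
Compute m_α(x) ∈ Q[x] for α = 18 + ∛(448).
m_α(x) = x^3 - 54x^2 + 972x - 6280

Set β = α - 18 = ∛(448), so β^3 = 448. Then (α - 18)^3 - 448 = 0, i.e. α is a root of g(x) = (x - 18)^3 - 448 = x^3 - 54x^2 + 972x - 6280. Since g(x) = h(x - 18) where h(x) = x^3 - 448, and h is irreducible over Q (because 448 is not a perfect cube, so h has no rational root, and a monic cubic with no rational root is irreducible), g is also irreducible (irreducibility is preserved under the substitution x → x - 18). Hence m_α(x) = x^3 - 54x^2 + 972x - 6280.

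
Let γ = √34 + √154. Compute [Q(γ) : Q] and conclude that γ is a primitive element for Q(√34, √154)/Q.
[Q(γ) : Q] = 4 (equivalently, Q(γ) = Q(√34, √154))

Obviously Q(γ) ⊆ Q(√34, √154), and [Q(√34, √154):Q] = 4 (since 34, 154 are distinct squarefree integers > 1 with 5236 not a perfect square). To show equality we compute the minimal polynomial of γ. From γ = √34 + √154: γ^2 = 34 + 2√(5236) + 154 = 188 + 2√(5236), so γ^2 - 188 = 2√(5236); squaring, (γ^2 - 188)^2 = 4·5236, i.e. γ^4 - 376γ^2 + 35344 - 20944 = 0, i.e. γ^4 - 376γ^2 + 14400 = 0. So γ is a root of x^4 - 376x^2 + 14400. This polynomial is irreducible over Q: it has no rational root (each ±√34 ± √154 is irrational), and any factorization into two quadratics over Q would force √(5236) ∈ Q (pairing opposite roots) or √34, √154 ∈ Q (other pairings), all impossible. Hence [Q(γ):Q] = 4 = [Q(√34, √154):Q], so Q(γ) = Q(√34, √154).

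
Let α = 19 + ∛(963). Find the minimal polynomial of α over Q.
m_α(x) = x^3 - 57x^2 + 1083x - 7822

Set β = α - 19 = ∛(963), so β^3 = 963. Then (α - 19)^3 - 963 = 0, i.e. α is a root of g(x) = (x - 19)^3 - 963 = x^3 - 57x^2 + 1083x - 7822. Since g(x) = h(x - 19) where h(x) = x^3 - 963, and h is irreducible over Q (because 963 is not a perfect cube, so h has no rational root, and a monic cubic with no rational root is irreducible), g is also irreducible (irreducibility is preserved under the substitution x → x - 19). Hence m_α(x) = x^3 - 57x^2 + 1083x - 7822.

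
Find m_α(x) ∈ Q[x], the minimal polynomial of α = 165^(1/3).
m_α(x) = x^3 - 165

α satisfies α^3 = 165, so x^3 - 165 annihilates α. By the rational root test, a rational root p/q (in lowest terms) of x^3 - 165 would satisfy p^3 = 165 q^3, forcing q = 1 and p^3 = 165; but 165 is not a perfect cube, contradiction. A monic cubic over Q with no rational root is irreducible (any nontrivial factorization would include a linear factor). Hence x^3 - 165 is the minimal polynomial of α, and in particular [Q(α):Q] = 3.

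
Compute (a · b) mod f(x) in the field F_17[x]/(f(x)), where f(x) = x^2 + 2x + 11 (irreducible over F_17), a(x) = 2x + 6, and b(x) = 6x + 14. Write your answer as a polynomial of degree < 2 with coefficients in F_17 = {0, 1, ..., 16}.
a · b ≡ 6x + 3 (mod f(x))

Multiply in F_17[x]: a(x)·b(x) = (2x + 6)·(6x + 14) = 12x^2 + 13x + 16. This has degree ≥ 2, so divide by f(x) over F_17: 12x^2 + 13x + 16 = (12)·(x^2 + 2x + 11) + (6x + 3). Hence a·b ≡ 6x + 3 (mod f). (F_17[x]/(f) is a field with 17^2 = 289 elements since f is irreducible of degree 2.)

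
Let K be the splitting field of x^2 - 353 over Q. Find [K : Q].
[K : Q] = 2

f(x) = x^2 - 353 factors as (x - √353)(x + √353). The splitting field is K = Q(√353). Since 353 is squarefree and > 1, it is not a perfect square, so x^2 - 353 is irreducible over Q and [Q(√353) : Q] = 2. Hence [K : Q] = 2.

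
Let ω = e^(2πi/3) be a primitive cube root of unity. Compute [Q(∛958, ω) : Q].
[Q(∛958, ω) : Q] = 6

[Q(∛958):Q] = 3 (min poly x^3 - 958, irreducible since 958 is not a perfect cube). [Q(ω):Q] = 2 (min poly x^2 + x + 1). Since Q(∛958) ⊂ R and ω ∉ R, we have ω ∉ Q(∛958), so x^2 + x + 1 remains irreducible over Q(∛958) and [Q(∛958, ω) : Q(∛958)] = 2. By the tower law, [Q(∛958, ω) : Q] = 3 · 2 = 6. (In fact Q(∛958, ω) is the splitting field of x^3 - 958 over Q.)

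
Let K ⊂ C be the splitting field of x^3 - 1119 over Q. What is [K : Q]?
[K : Q] = 6

The roots of x^3 - 1119 are ∛1119, ω∛1119, ω^2∛1119 where ω = e^(2πi/3) is a primitive cube root of unity, so K = Q(∛1119, ω). Now [Q(∛1119):Q] = 3 (since 1119 is not a perfect cube, x^3 - 1119 is irreducible) and [Q(ω):Q] = 2. Both 2 and 3 divide [K:Q], and [K:Q] ≤ 3·2 = 6, so [K:Q] = 6. (Equivalently: Q(∛1119) ⊂ R but ω ∉ R, so [K : Q(∛1119)] = 2.)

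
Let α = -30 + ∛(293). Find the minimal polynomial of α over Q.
m_α(x) = x^3 + 90x^2 + 2700x + 26707

Set β = α + 30 = ∛(293), so β^3 = 293. Then (α + 30)^3 - 293 = 0, i.e. α is a root of g(x) = (x + 30)^3 - 293 = x^3 + 90x^2 + 2700x + 26707. Since g(x) = h(x + 30) where h(x) = x^3 - 293, and h is irreducible over Q (because 293 is not a perfect cube, so h has no rational root, and a monic cubic with no rational root is irreducible), g is also irreducible (irreducibility is preserved under the substitution x → x + 30). Hence m_α(x) = x^3 + 90x^2 + 2700x + 26707.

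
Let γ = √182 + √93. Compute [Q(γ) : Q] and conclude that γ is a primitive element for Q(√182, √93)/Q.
[Q(γ) : Q] = 4 (equivalently, Q(γ) = Q(√182, √93))

Obviously Q(γ) ⊆ Q(√182, √93), and [Q(√182, √93):Q] = 4 (since 182, 93 are distinct squarefree integers > 1 with 16926 not a perfect square). To show equality we compute the minimal polynomial of γ. From γ = √182 + √93: γ^2 = 182 + 2√(16926) + 93 = 275 + 2√(16926), so γ^2 - 275 = 2√(16926); squaring, (γ^2 - 275)^2 = 4·16926, i.e. γ^4 - 550γ^2 + 75625 - 67704 = 0, i.e. γ^4 - 550γ^2 + 7921 = 0. So γ is a root of x^4 - 550x^2 + 7921. This polynomial is irreducible over Q: it has no rational root (each ±√182 ± √93 is irrational), and any factorization into two quadratics over Q would force √(16926) ∈ Q (pairing opposite roots) or √182, √93 ∈ Q (other pairings), all impossible. Hence [Q(γ):Q] = 4 = [Q(√182, √93):Q], so Q(γ) = Q(√182, √93).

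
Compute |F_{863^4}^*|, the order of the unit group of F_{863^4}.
|F_{863^4}^*| = 554680863360

F_{863^4} has 863^4 = 554680863361 elements; its multiplicative group consists of all nonzero elements, so |F_{863^4}^*| = 554680863361 - 1 = 554680863360. (It is cyclic since any finite subgroup of the multiplicative group of a field is cyclic.)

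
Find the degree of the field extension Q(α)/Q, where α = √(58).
[Q(α):Q] = 2

[Q(α):Q] equals the degree of the minimal polynomial of α. Here α^2 = 58 and x^2 - 58 is irreducible (d = 58 is squarefree, ≠ 1, hence not a square), so deg(m_α) = 2. Thus [Q(α):Q] = 2.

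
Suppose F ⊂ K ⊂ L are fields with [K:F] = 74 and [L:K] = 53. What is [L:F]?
[L:F] = 3922

The tower law says that for any tower of field extensions F ⊂ K ⊂ L with finite degrees, [L:F] = [L:K] · [K:F]. Here this gives [L:F] = 53 · 74 = 3922.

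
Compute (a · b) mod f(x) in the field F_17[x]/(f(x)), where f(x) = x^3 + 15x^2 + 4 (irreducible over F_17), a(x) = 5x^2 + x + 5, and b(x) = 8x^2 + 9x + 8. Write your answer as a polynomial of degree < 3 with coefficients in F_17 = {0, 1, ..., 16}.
a · b ≡ 15x^2 + 12x + 1 (mod f(x))

Multiply in F_17[x]: a(x)·b(x) = (5x^2 + x + 5)·(8x^2 + 9x + 8) = 6x^4 + 2x^3 + 4x^2 + 2x + 6. This has degree ≥ 3, so divide by f(x) over F_17: 6x^4 + 2x^3 + 4x^2 + 2x + 6 = (6x + 14)·(x^3 + 15x^2 + 4) + (15x^2 + 12x + 1). Hence a·b ≡ 15x^2 + 12x + 1 (mod f). (F_17[x]/(f) is a field with 17^3 = 4913 elements since f is irreducible of degree 3.)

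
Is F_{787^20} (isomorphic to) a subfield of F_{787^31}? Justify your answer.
No: F_{787^20} is not a subfield of F_{787^31}

F_{p^m} embeds in F_{p^n} iff m | n. Here 20 ∤ 31 (since 31 = 1·20 + 11 with remainder 11 ≠ 0), so F_{787^20} is not a subfield of F_{787^31}. Equivalently: if it were, the tower law would give 20 = [F_{787^20}:F_787] dividing [F_{787^31}:F_787] = 31, contradiction.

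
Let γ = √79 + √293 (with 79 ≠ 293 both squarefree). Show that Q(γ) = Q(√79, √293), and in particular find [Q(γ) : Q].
[Q(γ) : Q] = 4 (equivalently, Q(γ) = Q(√79, √293))

Obviously Q(γ) ⊆ Q(√79, √293), and [Q(√79, √293):Q] = 4 (since 79, 293 are distinct squarefree integers > 1 with 23147 not a perfect square). To show equality we compute the minimal polynomial of γ. From γ = √79 + √293: γ^2 = 79 + 2√(23147) + 293 = 372 + 2√(23147), so γ^2 - 372 = 2√(23147); squaring, (γ^2 - 372)^2 = 4·23147, i.e. γ^4 - 744γ^2 + 138384 - 92588 = 0, i.e. γ^4 - 744γ^2 + 45796 = 0. So γ is a root of x^4 - 744x^2 + 45796. This polynomial is irreducible over Q: it has no rational root (each ±√79 ± √293 is irrational), and any factorization into two quadratics over Q would force √(23147) ∈ Q (pairing opposite roots) or √79, √293 ∈ Q (other pairings), all impossible. Hence [Q(γ):Q] = 4 = [Q(√79, √293):Q], so Q(γ) = Q(√79, √293).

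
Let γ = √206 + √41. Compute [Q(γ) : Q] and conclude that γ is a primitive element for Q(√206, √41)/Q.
[Q(γ) : Q] = 4 (equivalently, Q(γ) = Q(√206, √41))

Obviously Q(γ) ⊆ Q(√206, √41), and [Q(√206, √41):Q] = 4 (since 206, 41 are distinct squarefree integers > 1 with 8446 not a perfect square). To show equality we compute the minimal polynomial of γ. From γ = √206 + √41: γ^2 = 206 + 2√(8446) + 41 = 247 + 2√(8446), so γ^2 - 247 = 2√(8446); squaring, (γ^2 - 247)^2 = 4·8446, i.e. γ^4 - 494γ^2 + 61009 - 33784 = 0, i.e. γ^4 - 494γ^2 + 27225 = 0. So γ is a root of x^4 - 494x^2 + 27225. This polynomial is irreducible over Q: it has no rational root (each ±√206 ± √41 is irrational), and any factorization into two quadratics over Q would force √(8446) ∈ Q (pairing opposite roots) or √206, √41 ∈ Q (other pairings), all impossible. Hence [Q(γ):Q] = 4 = [Q(√206, √41):Q], so Q(γ) = Q(√206, √41).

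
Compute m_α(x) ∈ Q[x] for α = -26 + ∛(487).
m_α(x) = x^3 + 78x^2 + 2028x + 17089

Set β = α + 26 = ∛(487), so β^3 = 487. Then (α + 26)^3 - 487 = 0, i.e. α is a root of g(x) = (x + 26)^3 - 487 = x^3 + 78x^2 + 2028x + 17089. Since g(x) = h(x + 26) where h(x) = x^3 - 487, and h is irreducible over Q (because 487 is not a perfect cube, so h has no rational root, and a monic cubic with no rational root is irreducible), g is also irreducible (irreducibility is preserved under the substitution x → x + 26). Hence m_α(x) = x^3 + 78x^2 + 2028x + 17089.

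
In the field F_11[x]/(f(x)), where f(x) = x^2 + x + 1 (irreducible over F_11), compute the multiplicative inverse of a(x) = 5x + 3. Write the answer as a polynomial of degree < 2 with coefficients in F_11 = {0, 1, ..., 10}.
a(x)^(-1) ≡ 9x + 8 (mod f(x))

Since f is irreducible over F_11, F_11[x]/(f) is a field and a(x) ≠ 0 has an inverse. Apply the extended Euclidean algorithm to f(x) and a(x) in F_11[x]: f(x) = (9x + 8)·a(x) + (10). The last nonzero remainder is the constant 10 = gcd(f, a) in F_11. Back-substituting through the division chain expresses 10 = s(x)·a(x) + t(x)·f(x) with s(x) ≡ 2x + 3 (mod f), so (2x + 3)·a(x) ≡ 10 (mod f). Multiplying by 10^(-1) ≡ 10 in F_11 gives a(x)^(-1) ≡ 10·(2x + 3) ≡ 9x + 8 (mod f). Check: (5x + 3)·(9x + 8) = x^2 + x + 2 ≡ 1 (mod x^2 + x + 1).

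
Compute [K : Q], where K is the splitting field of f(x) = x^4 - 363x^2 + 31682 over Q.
[K : Q] = 4

Solving the quadratic in x^2: x^2 = (363 ± √(363^2 - 4·31682))/2 = (363 ± √5041)/2 = (363 ± 71)/2, giving x^2 = 217 or x^2 = 146. So f(x) = (x^2 - 217)(x^2 - 146) and the roots of f are ±√217, ±√146. Hence the splitting field is K = Q(√217, √146). Since 217 and 146 are distinct squarefree integers > 1, their product 31682 is not a perfect square, so √146 ∉ Q(√217). By the tower law [K:Q] = [Q(√217,√146):Q(√217)] · [Q(√217):Q] = 2 · 2 = 4.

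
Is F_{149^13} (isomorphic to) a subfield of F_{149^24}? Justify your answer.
No: F_{149^13} is not a subfield of F_{149^24}

F_{p^m} embeds in F_{p^n} iff m | n. Here 13 ∤ 24 (since 24 = 1·13 + 11 with remainder 11 ≠ 0), so F_{149^13} is not a subfield of F_{149^24}. Equivalently: if it were, the tower law would give 13 = [F_{149^13}:F_149] dividing [F_{149^24}:F_149] = 24, contradiction.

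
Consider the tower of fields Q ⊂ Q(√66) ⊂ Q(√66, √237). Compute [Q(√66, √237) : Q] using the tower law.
[Q(√66, √237) : Q] = 4

[Q(√66):Q] = 2 (min poly x^2 - 66, irreducible since 66 is squarefree > 1). For the top step, suppose √237 ∈ Q(√66), say √237 = c + d√66 with c, d ∈ Q. Squaring: 237 = c^2 + 66d^2 + 2cd√66. Since √66 ∉ Q this forces 2cd = 0. If d = 0 then √237 = c ∈ Q, contradicting 237 squarefree > 1. If c = 0 then 237 = 66d^2, so 66·237 = (66d)^2 is a perfect square in Q — but 66·237 = 15642 is not a perfect square (since 66 and 237 are distinct squarefree integers). Contradiction. Hence √237 ∉ Q(√66), so x^2 - 237 stays irreducible over Q(√66) and [Q(√66, √237) : Q(√66)] = 2. By the tower law, [Q(√66, √237) : Q] = 2 · 2 = 4.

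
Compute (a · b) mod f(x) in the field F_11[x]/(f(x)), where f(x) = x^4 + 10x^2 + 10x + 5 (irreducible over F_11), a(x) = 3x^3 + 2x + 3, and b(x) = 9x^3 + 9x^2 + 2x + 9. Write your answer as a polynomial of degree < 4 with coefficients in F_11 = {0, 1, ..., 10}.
a · b ≡ 5x^3 + 7x^2 + 6x + 3 (mod f(x))

Multiply in F_11[x]: a(x)·b(x) = (3x^3 + 2x + 3)·(9x^3 + 9x^2 + 2x + 9) = 5x^6 + 5x^5 + 2x^4 + 6x^3 + 9x^2 + 2x + 5. This has degree ≥ 4, so divide by f(x) over F_11: 5x^6 + 5x^5 + 2x^4 + 6x^3 + 9x^2 + 2x + 5 = (5x^2 + 5x + 7)·(x^4 + 10x^2 + 10x + 5) + (5x^3 + 7x^2 + 6x + 3). Hence a·b ≡ 5x^3 + 7x^2 + 6x + 3 (mod f). (F_11[x]/(f) is a field with 11^4 = 14641 elements since f is irreducible of degree 4.)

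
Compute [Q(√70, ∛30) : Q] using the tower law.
[Q(√70, ∛30) : Q] = 6

Let L = Q(√70, ∛30). Since Q(√70) ⊂ L and [Q(√70):Q] = 2, the tower law gives 2 | [L:Q]. Likewise Q(∛30) ⊂ L with [Q(∛30):Q] = 3 (because 30 is not a perfect cube), so 3 | [L:Q]. As gcd(2,3) = 1, [L:Q] is divisible by 6. Conversely L is generated over Q by √70 and ∛30, so [L:Q] ≤ 2·3 = 6. Therefore [Q(√70, ∛30) : Q] = 6.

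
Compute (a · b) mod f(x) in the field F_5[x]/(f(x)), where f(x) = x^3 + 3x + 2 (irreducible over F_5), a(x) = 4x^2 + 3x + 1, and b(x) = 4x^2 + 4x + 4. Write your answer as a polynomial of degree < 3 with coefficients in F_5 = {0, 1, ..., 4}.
a · b ≡ 4x^2 + 3 (mod f(x))

Multiply in F_5[x]: a(x)·b(x) = (4x^2 + 3x + 1)·(4x^2 + 4x + 4) = x^4 + 3x^3 + 2x^2 + x + 4. This has degree ≥ 3, so divide by f(x) over F_5: x^4 + 3x^3 + 2x^2 + x + 4 = (x + 3)·(x^3 + 3x + 2) + (4x^2 + 3). Hence a·b ≡ 4x^2 + 3 (mod f). (F_5[x]/(f) is a field with 5^3 = 125 elements since f is irreducible of degree 3.)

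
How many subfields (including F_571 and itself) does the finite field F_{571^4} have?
F_{571^4} has 3 subfields

The subfields of F_{p^n} are exactly the fields F_{p^d} for d | n (each is the fixed field of the unique index-d subgroup of Gal(F_{p^n}/F_p) ≅ Z/nZ). The divisors of n = 4 are {1, 2, 4}, giving 3 subfields: F_{571^1}, F_{571^2}, F_{571^4}.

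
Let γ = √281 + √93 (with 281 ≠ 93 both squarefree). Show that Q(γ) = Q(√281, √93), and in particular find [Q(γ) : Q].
[Q(γ) : Q] = 4 (equivalently, Q(γ) = Q(√281, √93))

Obviously Q(γ) ⊆ Q(√281, √93), and [Q(√281, √93):Q] = 4 (since 281, 93 are distinct squarefree integers > 1 with 26133 not a perfect square). To show equality we compute the minimal polynomial of γ. From γ = √281 + √93: γ^2 = 281 + 2√(26133) + 93 = 374 + 2√(26133), so γ^2 - 374 = 2√(26133); squaring, (γ^2 - 374)^2 = 4·26133, i.e. γ^4 - 748γ^2 + 139876 - 104532 = 0, i.e. γ^4 - 748γ^2 + 35344 = 0. So γ is a root of x^4 - 748x^2 + 35344. This polynomial is irreducible over Q: it has no rational root (each ±√281 ± √93 is irrational), and any factorization into two quadratics over Q would force √(26133) ∈ Q (pairing opposite roots) or √281, √93 ∈ Q (other pairings), all impossible. Hence [Q(γ):Q] = 4 = [Q(√281, √93):Q], so Q(γ) = Q(√281, √93).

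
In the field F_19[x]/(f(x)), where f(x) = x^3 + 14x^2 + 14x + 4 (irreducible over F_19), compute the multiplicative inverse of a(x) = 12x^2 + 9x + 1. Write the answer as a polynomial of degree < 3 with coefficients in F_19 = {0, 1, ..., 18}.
a(x)^(-1) ≡ 9x^2 + 15x + 13 (mod f(x))

Since f is irreducible over F_19, F_19[x]/(f) is a field and a(x) ≠ 0 has an inverse. Apply the extended Euclidean algorithm to f(x) and a(x) in F_19[x]: f(x) = (8x + 11)·a(x) + (2x + 12);  a(x) = (6x + 16)·(2x + 12) + (18). The last nonzero remainder is the constant 18 = gcd(f, a) in F_19. Back-substituting through the division chain expresses 18 = s(x)·a(x) + t(x)·f(x) with s(x) ≡ 10x^2 + 4x + 6 (mod f), so (10x^2 + 4x + 6)·a(x) ≡ 18 (mod f). Multiplying by 18^(-1) ≡ 18 in F_19 gives a(x)^(-1) ≡ 18·(10x^2 + 4x + 6) ≡ 9x^2 + 15x + 13 (mod f). Check: (12x^2 + 9x + 1)·(9x^2 + 15x + 13) = 13x^4 + 14x^3 + 15x^2 + 18x + 13 ≡ 1 (mod x^3 + 14x^2 + 14x + 4).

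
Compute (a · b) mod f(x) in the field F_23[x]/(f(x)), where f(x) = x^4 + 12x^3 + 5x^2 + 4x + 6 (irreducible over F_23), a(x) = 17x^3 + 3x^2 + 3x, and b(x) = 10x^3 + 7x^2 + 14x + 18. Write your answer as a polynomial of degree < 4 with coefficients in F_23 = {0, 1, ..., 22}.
a · b ≡ 22x^3 + 14x^2 + 18x + 16 (mod f(x))

Multiply in F_23[x]: a(x)·b(x) = (17x^3 + 3x^2 + 3x)·(10x^3 + 7x^2 + 14x + 18) = 9x^6 + 11x^5 + 13x^4 + x^3 + 4x^2 + 8x. This has degree ≥ 4, so divide by f(x) over F_23: 9x^6 + 11x^5 + 13x^4 + x^3 + 4x^2 + 8x = (9x^2 + 18x + 5)·(x^4 + 12x^3 + 5x^2 + 4x + 6) + (22x^3 + 14x^2 + 18x + 16). Hence a·b ≡ 22x^3 + 14x^2 + 18x + 16 (mod f). (F_23[x]/(f) is a field with 23^4 = 279841 elements since f is irreducible of degree 4.)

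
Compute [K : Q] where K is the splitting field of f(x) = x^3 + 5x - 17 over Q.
[K : Q] = 6

By the rational root test, any rational root of the monic integer polynomial f(x) = x^3 + 5x - 17 must be an integer dividing the constant term -17, i.e. one of ±{1, 17}. Evaluating: f(1) = -11, f(-1) = -23, f(17) = 4981, f(-17) = -5015; none is 0, so f has no rational root and is therefore irreducible over Q (a cubic with no linear factor over a field is irreducible). For an irreducible cubic, the Galois group is A_3 or S_3 according as the discriminant disc(f) = -4a^3 - 27b^2 = -4·(5)^3 - 27·(-17)^2 = -8303 is or is not a square in Q. Here disc(f) = -8303 is not a perfect square in Q, so the Galois group of f over Q is not contained in A_3 and must be all of S_3. The splitting field has degree |S_3| = 6 over Q, so [K : Q] = 6.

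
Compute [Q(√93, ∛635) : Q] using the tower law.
[Q(√93, ∛635) : Q] = 6

Let L = Q(√93, ∛635). Since Q(√93) ⊂ L and [Q(√93):Q] = 2, the tower law gives 2 | [L:Q]. Likewise Q(∛635) ⊂ L with [Q(∛635):Q] = 3 (because 635 is not a perfect cube), so 3 | [L:Q]. As gcd(2,3) = 1, [L:Q] is divisible by 6. Conversely L is generated over Q by √93 and ∛635, so [L:Q] ≤ 2·3 = 6. Therefore [Q(√93, ∛635) : Q] = 6.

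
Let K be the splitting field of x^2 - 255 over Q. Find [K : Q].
[K : Q] = 2

f(x) = x^2 - 255 factors as (x - √255)(x + √255). The splitting field is K = Q(√255). Since 255 is squarefree and > 1, it is not a perfect square, so x^2 - 255 is irreducible over Q and [Q(√255) : Q] = 2. Hence [K : Q] = 2.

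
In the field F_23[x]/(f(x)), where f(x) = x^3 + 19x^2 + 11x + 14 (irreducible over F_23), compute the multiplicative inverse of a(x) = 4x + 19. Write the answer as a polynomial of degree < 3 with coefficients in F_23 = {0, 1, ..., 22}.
a(x)^(-1) ≡ 6x^2 + 5x + 2 (mod f(x))

Since f is irreducible over F_23, F_23[x]/(f) is a field and a(x) ≠ 0 has an inverse. Apply the extended Euclidean algorithm to f(x) and a(x) in F_23[x]: f(x) = (6x^2 + 5x + 2)·a(x) + (22). The last nonzero remainder is the constant 22 = gcd(f, a) in F_23. Back-substituting through the division chain expresses 22 = s(x)·a(x) + t(x)·f(x) with s(x) ≡ 17x^2 + 18x + 21 (mod f), so (17x^2 + 18x + 21)·a(x) ≡ 22 (mod f). Multiplying by 22^(-1) ≡ 22 in F_23 gives a(x)^(-1) ≡ 22·(17x^2 + 18x + 21) ≡ 6x^2 + 5x + 2 (mod f). Check: (4x + 19)·(6x^2 + 5x + 2) = x^3 + 19x^2 + 11x + 15 ≡ 1 (mod x^3 + 19x^2 + 11x + 14).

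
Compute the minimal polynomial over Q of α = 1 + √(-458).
m_α(x) = x^2 - 2x + 459

From α - 1 = √(-458), squaring gives (α - 1)^2 = -458, i.e. α^2 - 2α + 1 = -458, so α^2 - 2α + 459 = 0. The discriminant of x^2 - 2x + 459 is (-2)^2 - 4·(459) = 4 - 1836 = -1832, and 4·(-458) is not a perfect square in Q since -458 is squarefree and ≠ 1. Hence x^2 - 2x + 459 is irreducible over Q and is the minimal polynomial of α.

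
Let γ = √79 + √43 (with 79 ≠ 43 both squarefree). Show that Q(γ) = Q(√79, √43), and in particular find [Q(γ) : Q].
[Q(γ) : Q] = 4 (equivalently, Q(γ) = Q(√79, √43))

Obviously Q(γ) ⊆ Q(√79, √43), and [Q(√79, √43):Q] = 4 (since 79, 43 are distinct squarefree integers > 1 with 3397 not a perfect square). To show equality we compute the minimal polynomial of γ. From γ = √79 + √43: γ^2 = 79 + 2√(3397) + 43 = 122 + 2√(3397), so γ^2 - 122 = 2√(3397); squaring, (γ^2 - 122)^2 = 4·3397, i.e. γ^4 - 244γ^2 + 14884 - 13588 = 0, i.e. γ^4 - 244γ^2 + 1296 = 0. So γ is a root of x^4 - 244x^2 + 1296. This polynomial is irreducible over Q: it has no rational root (each ±√79 ± √43 is irrational), and any factorization into two quadratics over Q would force √(3397) ∈ Q (pairing opposite roots) or √79, √43 ∈ Q (other pairings), all impossible. Hence [Q(γ):Q] = 4 = [Q(√79, √43):Q], so Q(γ) = Q(√79, √43).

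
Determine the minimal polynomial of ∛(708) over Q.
m_α(x) = x^3 - 708

α satisfies α^3 = 708, so x^3 - 708 annihilates α. By the rational root test, a rational root p/q (in lowest terms) of x^3 - 708 would satisfy p^3 = 708 q^3, forcing q = 1 and p^3 = 708; but 708 is not a perfect cube, contradiction. A monic cubic over Q with no rational root is irreducible (any nontrivial factorization would include a linear factor). Hence x^3 - 708 is the minimal polynomial of α, and in particular [Q(α):Q] = 3.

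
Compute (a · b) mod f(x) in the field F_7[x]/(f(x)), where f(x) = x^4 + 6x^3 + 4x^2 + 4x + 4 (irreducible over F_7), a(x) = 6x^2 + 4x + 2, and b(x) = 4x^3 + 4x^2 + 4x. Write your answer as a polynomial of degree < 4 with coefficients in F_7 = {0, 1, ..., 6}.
a · b ≡ 2x^3 + x^2 + 6x + 3 (mod f(x))

Multiply in F_7[x]: a(x)·b(x) = (6x^2 + 4x + 2)·(4x^3 + 4x^2 + 4x) = 3x^5 + 5x^4 + 6x^3 + 3x^2 + x. This has degree ≥ 4, so divide by f(x) over F_7: 3x^5 + 5x^4 + 6x^3 + 3x^2 + x = (3x + 1)·(x^4 + 6x^3 + 4x^2 + 4x + 4) + (2x^3 + x^2 + 6x + 3). Hence a·b ≡ 2x^3 + x^2 + 6x + 3 (mod f). (F_7[x]/(f) is a field with 7^4 = 2401 elements since f is irreducible of degree 4.)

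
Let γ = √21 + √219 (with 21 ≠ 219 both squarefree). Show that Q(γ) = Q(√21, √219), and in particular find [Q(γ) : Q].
[Q(γ) : Q] = 4 (equivalently, Q(γ) = Q(√21, √219))

Obviously Q(γ) ⊆ Q(√21, √219), and [Q(√21, √219):Q] = 4 (since 21, 219 are distinct squarefree integers > 1 with 4599 not a perfect square). To show equality we compute the minimal polynomial of γ. From γ = √21 + √219: γ^2 = 21 + 2√(4599) + 219 = 240 + 2√(4599), so γ^2 - 240 = 2√(4599); squaring, (γ^2 - 240)^2 = 4·4599, i.e. γ^4 - 480γ^2 + 57600 - 18396 = 0, i.e. γ^4 - 480γ^2 + 39204 = 0. So γ is a root of x^4 - 480x^2 + 39204. This polynomial is irreducible over Q: it has no rational root (each ±√21 ± √219 is irrational), and any factorization into two quadratics over Q would force √(4599) ∈ Q (pairing opposite roots) or √21, √219 ∈ Q (other pairings), all impossible. Hence [Q(γ):Q] = 4 = [Q(√21, √219):Q], so Q(γ) = Q(√21, √219).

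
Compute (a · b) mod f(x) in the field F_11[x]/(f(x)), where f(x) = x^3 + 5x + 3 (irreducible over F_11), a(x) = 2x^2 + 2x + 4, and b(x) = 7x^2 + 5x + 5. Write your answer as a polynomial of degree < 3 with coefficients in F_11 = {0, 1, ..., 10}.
a · b ≡ 3 (mod f(x))

Multiply in F_11[x]: a(x)·b(x) = (2x^2 + 2x + 4)·(7x^2 + 5x + 5) = 3x^4 + 2x^3 + 4x^2 + 8x + 9. This has degree ≥ 3, so divide by f(x) over F_11: 3x^4 + 2x^3 + 4x^2 + 8x + 9 = (3x + 2)·(x^3 + 5x + 3) + (3). Hence a·b ≡ 3 (mod f). (F_11[x]/(f) is a field with 11^3 = 1331 elements since f is irreducible of degree 3.)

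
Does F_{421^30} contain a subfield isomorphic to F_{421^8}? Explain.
No: F_{421^8} is not a subfield of F_{421^30}

F_{p^m} embeds in F_{p^n} iff m | n. Here 8 ∤ 30 (since 30 = 3·8 + 6 with remainder 6 ≠ 0), so F_{421^8} is not a subfield of F_{421^30}. Equivalently: if it were, the tower law would give 8 = [F_{421^8}:F_421] dividing [F_{421^30}:F_421] = 30, contradiction.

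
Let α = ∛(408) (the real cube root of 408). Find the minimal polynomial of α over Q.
m_α(x) = x^3 - 408

α satisfies α^3 = 408, so x^3 - 408 annihilates α. By the rational root test, a rational root p/q (in lowest terms) of x^3 - 408 would satisfy p^3 = 408 q^3, forcing q = 1 and p^3 = 408; but 408 is not a perfect cube, contradiction. A monic cubic over Q with no rational root is irreducible (any nontrivial factorization would include a linear factor). Hence x^3 - 408 is the minimal polynomial of α, and in particular [Q(α):Q] = 3.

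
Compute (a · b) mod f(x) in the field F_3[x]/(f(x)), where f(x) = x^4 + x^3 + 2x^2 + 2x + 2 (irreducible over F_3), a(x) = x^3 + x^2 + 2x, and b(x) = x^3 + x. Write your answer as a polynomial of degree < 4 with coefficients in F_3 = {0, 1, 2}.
a · b ≡ x^3 + x^2 + x + 1 (mod f(x))

Multiply in F_3[x]: a(x)·b(x) = (x^3 + x^2 + 2x)·(x^3 + x) = x^6 + x^5 + x^3 + 2x^2. This has degree ≥ 4, so divide by f(x) over F_3: x^6 + x^5 + x^3 + 2x^2 = (x^2 + 1)·(x^4 + x^3 + 2x^2 + 2x + 2) + (x^3 + x^2 + x + 1). Hence a·b ≡ x^3 + x^2 + x + 1 (mod f). (F_3[x]/(f) is a field with 3^4 = 81 elements since f is irreducible of degree 4.)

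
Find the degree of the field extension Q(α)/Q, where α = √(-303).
[Q(α):Q] = 2

[Q(α):Q] equals the degree of the minimal polynomial of α. Here α^2 = -303 and x^2 + 303 is irreducible (d = -303 is squarefree, ≠ 1, hence not a square), so deg(m_α) = 2. Thus [Q(α):Q] = 2.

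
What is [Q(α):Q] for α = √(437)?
[Q(α):Q] = 2

[Q(α):Q] equals the degree of the minimal polynomial of α. Here α^2 = 437 and x^2 - 437 is irreducible (d = 437 is squarefree, ≠ 1, hence not a square), so deg(m_α) = 2. Thus [Q(α):Q] = 2.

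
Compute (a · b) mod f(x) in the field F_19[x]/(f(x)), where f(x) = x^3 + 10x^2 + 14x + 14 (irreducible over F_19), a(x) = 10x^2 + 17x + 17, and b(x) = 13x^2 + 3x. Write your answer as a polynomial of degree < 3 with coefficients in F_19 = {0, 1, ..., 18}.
a · b ≡ 12x^2 + 16x + 18 (mod f(x))

Multiply in F_19[x]: a(x)·b(x) = (10x^2 + 17x + 17)·(13x^2 + 3x) = 16x^4 + 4x^3 + 6x^2 + 13x. This has degree ≥ 3, so divide by f(x) over F_19: 16x^4 + 4x^3 + 6x^2 + 13x = (16x + 15)·(x^3 + 10x^2 + 14x + 14) + (12x^2 + 16x + 18). Hence a·b ≡ 12x^2 + 16x + 18 (mod f). (F_19[x]/(f) is a field with 19^3 = 6859 elements since f is irreducible of degree 3.)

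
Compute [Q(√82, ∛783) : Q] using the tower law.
[Q(√82, ∛783) : Q] = 6

Let L = Q(√82, ∛783). Since Q(√82) ⊂ L and [Q(√82):Q] = 2, the tower law gives 2 | [L:Q]. Likewise Q(∛783) ⊂ L with [Q(∛783):Q] = 3 (because 783 is not a perfect cube), so 3 | [L:Q]. As gcd(2,3) = 1, [L:Q] is divisible by 6. Conversely L is generated over Q by √82 and ∛783, so [L:Q] ≤ 2·3 = 6. Therefore [Q(√82, ∛783) : Q] = 6.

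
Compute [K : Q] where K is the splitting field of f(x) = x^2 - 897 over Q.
[K : Q] = 2

f(x) = x^2 - 897 factors as (x - √897)(x + √897). The splitting field is K = Q(√897). Since 897 is squarefree and > 1, it is not a perfect square, so x^2 - 897 is irreducible over Q and [Q(√897) : Q] = 2. Hence [K : Q] = 2.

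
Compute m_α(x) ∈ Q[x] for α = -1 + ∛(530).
m_α(x) = x^3 + 3x^2 + 3x - 529

Set β = α + 1 = ∛(530), so β^3 = 530. Then (α + 1)^3 - 530 = 0, i.e. α is a root of g(x) = (x + 1)^3 - 530 = x^3 + 3x^2 + 3x - 529. Since g(x) = h(x + 1) where h(x) = x^3 - 530, and h is irreducible over Q (because 530 is not a perfect cube, so h has no rational root, and a monic cubic with no rational root is irreducible), g is also irreducible (irreducibility is preserved under the substitution x → x + 1). Hence m_α(x) = x^3 + 3x^2 + 3x - 529.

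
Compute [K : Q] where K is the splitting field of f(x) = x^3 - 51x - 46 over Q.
[K : Q] = 6

By the rational root test, any rational root of the monic integer polynomial f(x) = x^3 - 51x - 46 must be an integer dividing the constant term -46, i.e. one of ±{1, 2, 23, 46}. Evaluating: f(1) = -96, f(-1) = 4, f(2) = -140, f(-2) = 48, f(23) = 10948, f(-23) = -11040, f(46) = 94944, f(-46) = -95036; none is 0, so f has no rational root and is therefore irreducible over Q (a cubic with no linear factor over a field is irreducible). For an irreducible cubic, the Galois group is A_3 or S_3 according as the discriminant disc(f) = -4a^3 - 27b^2 = -4·(-51)^3 - 27·(-46)^2 = 473472 is or is not a square in Q. Here disc(f) = 473472 is not a perfect square in Q, so the Galois group of f over Q is not contained in A_3 and must be all of S_3. The splitting field has degree |S_3| = 6 over Q, so [K : Q] = 6.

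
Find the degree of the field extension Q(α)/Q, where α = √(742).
[Q(α):Q] = 2

[Q(α):Q] equals the degree of the minimal polynomial of α. Here α^2 = 742 and x^2 - 742 is irreducible (d = 742 is squarefree, ≠ 1, hence not a square), so deg(m_α) = 2. Thus [Q(α):Q] = 2.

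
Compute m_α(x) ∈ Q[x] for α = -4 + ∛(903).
m_α(x) = x^3 + 12x^2 + 48x - 839

Set β = α + 4 = ∛(903), so β^3 = 903. Then (α + 4)^3 - 903 = 0, i.e. α is a root of g(x) = (x + 4)^3 - 903 = x^3 + 12x^2 + 48x - 839. Since g(x) = h(x + 4) where h(x) = x^3 - 903, and h is irreducible over Q (because 903 is not a perfect cube, so h has no rational root, and a monic cubic with no rational root is irreducible), g is also irreducible (irreducibility is preserved under the substitution x → x + 4). Hence m_α(x) = x^3 + 12x^2 + 48x - 839.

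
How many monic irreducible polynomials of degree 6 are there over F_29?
There are 99133020 monic irreducible polynomials of degree 6 over F_29

Each element of F_{29^6} that lies in no proper subfield is a root of exactly one monic irreducible of degree 6 over F_29, and each such polynomial has 6 distinct roots in F_{29^6}. By Möbius inversion the count is N_29(6) = (1/6) Σ_{d|6} μ(6/d) · 29^d = (1/6)(μ(6)·29^1 + μ(3)·29^2 + μ(2)·29^3 + μ(1)·29^6) = 594798120/6 = 99133020.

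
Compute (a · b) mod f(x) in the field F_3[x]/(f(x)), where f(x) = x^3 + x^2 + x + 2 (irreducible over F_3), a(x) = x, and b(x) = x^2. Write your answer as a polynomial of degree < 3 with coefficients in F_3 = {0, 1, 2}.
a · b ≡ 2x^2 + 2x + 1 (mod f(x))

Multiply in F_3[x]: a(x)·b(x) = (x)·(x^2) = x^3. This has degree ≥ 3, so divide by f(x) over F_3: x^3 = (1)·(x^3 + x^2 + x + 2) + (2x^2 + 2x + 1). Hence a·b ≡ 2x^2 + 2x + 1 (mod f). (F_3[x]/(f) is a field with 3^3 = 27 elements since f is irreducible of degree 3.)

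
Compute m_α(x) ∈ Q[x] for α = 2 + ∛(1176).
m_α(x) = x^3 - 6x^2 + 12x - 1184

Set β = α - 2 = ∛(1176), so β^3 = 1176. Then (α - 2)^3 - 1176 = 0, i.e. α is a root of g(x) = (x - 2)^3 - 1176 = x^3 - 6x^2 + 12x - 1184. Since g(x) = h(x - 2) where h(x) = x^3 - 1176, and h is irreducible over Q (because 1176 is not a perfect cube, so h has no rational root, and a monic cubic with no rational root is irreducible), g is also irreducible (irreducibility is preserved under the substitution x → x - 2). Hence m_α(x) = x^3 - 6x^2 + 12x - 1184.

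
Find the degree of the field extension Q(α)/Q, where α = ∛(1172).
[Q(α):Q] = 3

The minimal polynomial of α is x^3 - 1172, irreducible over Q since 1172 is not a perfect cube (so x^3 - 1172 has no rational root). Hence [Q(α):Q] = deg(m_α) = 3.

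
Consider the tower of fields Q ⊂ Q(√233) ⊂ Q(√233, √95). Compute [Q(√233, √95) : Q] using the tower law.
[Q(√233, √95) : Q] = 4

[Q(√233):Q] = 2 (min poly x^2 - 233, irreducible since 233 is squarefree > 1). For the top step, suppose √95 ∈ Q(√233), say √95 = c + d√233 with c, d ∈ Q. Squaring: 95 = c^2 + 233d^2 + 2cd√233. Since √233 ∉ Q this forces 2cd = 0. If d = 0 then √95 = c ∈ Q, contradicting 95 squarefree > 1. If c = 0 then 95 = 233d^2, so 233·95 = (233d)^2 is a perfect square in Q — but 233·95 = 22135 is not a perfect square (since 233 and 95 are distinct squarefree integers). Contradiction. Hence √95 ∉ Q(√233), so x^2 - 95 stays irreducible over Q(√233) and [Q(√233, √95) : Q(√233)] = 2. By the tower law, [Q(√233, √95) : Q] = 2 · 2 = 4.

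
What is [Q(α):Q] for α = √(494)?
[Q(α):Q] = 2

[Q(α):Q] equals the degree of the minimal polynomial of α. Here α^2 = 494 and x^2 - 494 is irreducible (d = 494 is squarefree, ≠ 1, hence not a square), so deg(m_α) = 2. Thus [Q(α):Q] = 2.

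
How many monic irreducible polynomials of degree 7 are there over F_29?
There are 2464268040 monic irreducible polynomials of degree 7 over F_29

Each element of F_{29^7} that lies in no proper subfield is a root of exactly one monic irreducible of degree 7 over F_29, and each such polynomial has 7 distinct roots in F_{29^7}. By Möbius inversion the count is N_29(7) = (1/7) Σ_{d|7} μ(7/d) · 29^d = (1/7)(μ(7)·29^1 + μ(1)·29^7) = 17249876280/7 = 2464268040.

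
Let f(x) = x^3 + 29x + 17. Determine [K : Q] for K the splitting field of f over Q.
[K : Q] = 6

By the rational root test, any rational root of the monic integer polynomial f(x) = x^3 + 29x + 17 must be an integer dividing the constant term 17, i.e. one of ±{1, 17}. Evaluating: f(1) = 47, f(-1) = -13, f(17) = 5423, f(-17) = -5389; none is 0, so f has no rational root and is therefore irreducible over Q (a cubic with no linear factor over a field is irreducible). For an irreducible cubic, the Galois group is A_3 or S_3 according as the discriminant disc(f) = -4a^3 - 27b^2 = -4·(29)^3 - 27·(17)^2 = -105359 is or is not a square in Q. Here disc(f) = -105359 is not a perfect square in Q, so the Galois group of f over Q is not contained in A_3 and must be all of S_3. The splitting field has degree |S_3| = 6 over Q, so [K : Q] = 6.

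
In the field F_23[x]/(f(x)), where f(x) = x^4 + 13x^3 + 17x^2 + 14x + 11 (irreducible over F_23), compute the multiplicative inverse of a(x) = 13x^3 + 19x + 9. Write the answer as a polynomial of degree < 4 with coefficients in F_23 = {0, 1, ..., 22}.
a(x)^(-1) ≡ 7x^3 + 10x^2 + 16x + 3 (mod f(x))

Since f is irreducible over F_23, F_23[x]/(f) is a field and a(x) ≠ 0 has an inverse. Apply the extended Euclidean algorithm to f(x) and a(x) in F_23[x]: f(x) = (16x + 1)·a(x) + (12x^2 + 12x + 2);  a(x) = (3x + 20)·(12x^2 + 12x + 2) + (3x + 15);  (12x^2 + 12x + 2) = (4x + 7)·(3x + 15) + (12). The last nonzero remainder is the constant 12 = gcd(f, a) in F_23. Back-substituting through the division chain expresses 12 = s(x)·a(x) + t(x)·f(x) with s(x) ≡ 15x^3 + 5x^2 + 8x + 13 (mod f), so (15x^3 + 5x^2 + 8x + 13)·a(x) ≡ 12 (mod f). Multiplying by 12^(-1) ≡ 2 in F_23 gives a(x)^(-1) ≡ 2·(15x^3 + 5x^2 + 8x + 13) ≡ 7x^3 + 10x^2 + 16x + 3 (mod f). Check: (13x^3 + 19x + 9)·(7x^3 + 10x^2 + 16x + 3) = 22x^6 + 15x^5 + 19x^4 + 16x^3 + 3x^2 + 17x + 4 ≡ 1 (mod x^4 + 13x^3 + 17x^2 + 14x + 11).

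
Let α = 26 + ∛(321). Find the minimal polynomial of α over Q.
m_α(x) = x^3 - 78x^2 + 2028x - 17897

Set β = α - 26 = ∛(321), so β^3 = 321. Then (α - 26)^3 - 321 = 0, i.e. α is a root of g(x) = (x - 26)^3 - 321 = x^3 - 78x^2 + 2028x - 17897. Since g(x) = h(x - 26) where h(x) = x^3 - 321, and h is irreducible over Q (because 321 is not a perfect cube, so h has no rational root, and a monic cubic with no rational root is irreducible), g is also irreducible (irreducibility is preserved under the substitution x → x - 26). Hence m_α(x) = x^3 - 78x^2 + 2028x - 17897.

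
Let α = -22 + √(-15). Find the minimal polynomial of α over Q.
m_α(x) = x^2 + 44x + 499

From α + 22 = √(-15), squaring gives (α + 22)^2 = -15, i.e. α^2 + 44α + 484 = -15, so α^2 + 44α + 499 = 0. The discriminant of x^2 + 44x + 499 is (44)^2 - 4·(499) = 1936 - 1996 = -60, and 4·(-15) is not a perfect square in Q since -15 is squarefree and ≠ 1. Hence x^2 + 44x + 499 is irreducible over Q and is the minimal polynomial of α.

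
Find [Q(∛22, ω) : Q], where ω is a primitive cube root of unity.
[Q(∛22, ω) : Q] = 6

[Q(∛22):Q] = 3 (min poly x^3 - 22, irreducible since 22 is not a perfect cube). [Q(ω):Q] = 2 (min poly x^2 + x + 1). Since Q(∛22) ⊂ R and ω ∉ R, we have ω ∉ Q(∛22), so x^2 + x + 1 remains irreducible over Q(∛22) and [Q(∛22, ω) : Q(∛22)] = 2. By the tower law, [Q(∛22, ω) : Q] = 3 · 2 = 6. (In fact Q(∛22, ω) is the splitting field of x^3 - 22 over Q.)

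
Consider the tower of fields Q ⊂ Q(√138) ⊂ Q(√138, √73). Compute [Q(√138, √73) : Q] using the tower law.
[Q(√138, √73) : Q] = 4

[Q(√138):Q] = 2 (min poly x^2 - 138, irreducible since 138 is squarefree > 1). For the top step, suppose √73 ∈ Q(√138), say √73 = c + d√138 with c, d ∈ Q. Squaring: 73 = c^2 + 138d^2 + 2cd√138. Since √138 ∉ Q this forces 2cd = 0. If d = 0 then √73 = c ∈ Q, contradicting 73 squarefree > 1. If c = 0 then 73 = 138d^2, so 138·73 = (138d)^2 is a perfect square in Q — but 138·73 = 10074 is not a perfect square (since 138 and 73 are distinct squarefree integers). Contradiction. Hence √73 ∉ Q(√138), so x^2 - 73 stays irreducible over Q(√138) and [Q(√138, √73) : Q(√138)] = 2. By the tower law, [Q(√138, √73) : Q] = 2 · 2 = 4.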